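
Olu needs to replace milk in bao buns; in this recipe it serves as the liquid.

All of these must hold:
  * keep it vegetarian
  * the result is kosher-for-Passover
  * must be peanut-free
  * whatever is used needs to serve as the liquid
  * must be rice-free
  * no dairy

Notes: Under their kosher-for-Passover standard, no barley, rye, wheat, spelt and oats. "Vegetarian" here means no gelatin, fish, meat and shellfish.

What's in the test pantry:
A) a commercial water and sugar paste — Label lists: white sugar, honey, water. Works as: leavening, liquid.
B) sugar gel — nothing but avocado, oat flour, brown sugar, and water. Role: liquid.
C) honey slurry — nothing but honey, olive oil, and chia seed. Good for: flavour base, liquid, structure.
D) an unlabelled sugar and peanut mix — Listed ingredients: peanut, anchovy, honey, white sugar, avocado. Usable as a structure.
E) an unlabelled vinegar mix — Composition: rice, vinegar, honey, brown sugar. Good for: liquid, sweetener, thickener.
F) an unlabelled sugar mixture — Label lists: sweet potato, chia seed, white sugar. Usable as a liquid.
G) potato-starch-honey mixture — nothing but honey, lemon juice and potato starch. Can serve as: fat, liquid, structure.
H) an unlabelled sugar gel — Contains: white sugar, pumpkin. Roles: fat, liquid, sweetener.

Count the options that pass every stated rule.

A: no rice, no peanut — keep
B: has oat flour, so not kosher-for-Passover — out
C: all constraints satisfied — keep
D: not usable as a liquid; has anchovy, so not vegetarian (and 1 more) — reject
E: has rice, so not rice-free — no
F: all constraints satisfied — keep
G: only honey, lemon juice, and potato starch; none excluded — keep
H: works as a liquid, no dairy, vegetarian — OK

5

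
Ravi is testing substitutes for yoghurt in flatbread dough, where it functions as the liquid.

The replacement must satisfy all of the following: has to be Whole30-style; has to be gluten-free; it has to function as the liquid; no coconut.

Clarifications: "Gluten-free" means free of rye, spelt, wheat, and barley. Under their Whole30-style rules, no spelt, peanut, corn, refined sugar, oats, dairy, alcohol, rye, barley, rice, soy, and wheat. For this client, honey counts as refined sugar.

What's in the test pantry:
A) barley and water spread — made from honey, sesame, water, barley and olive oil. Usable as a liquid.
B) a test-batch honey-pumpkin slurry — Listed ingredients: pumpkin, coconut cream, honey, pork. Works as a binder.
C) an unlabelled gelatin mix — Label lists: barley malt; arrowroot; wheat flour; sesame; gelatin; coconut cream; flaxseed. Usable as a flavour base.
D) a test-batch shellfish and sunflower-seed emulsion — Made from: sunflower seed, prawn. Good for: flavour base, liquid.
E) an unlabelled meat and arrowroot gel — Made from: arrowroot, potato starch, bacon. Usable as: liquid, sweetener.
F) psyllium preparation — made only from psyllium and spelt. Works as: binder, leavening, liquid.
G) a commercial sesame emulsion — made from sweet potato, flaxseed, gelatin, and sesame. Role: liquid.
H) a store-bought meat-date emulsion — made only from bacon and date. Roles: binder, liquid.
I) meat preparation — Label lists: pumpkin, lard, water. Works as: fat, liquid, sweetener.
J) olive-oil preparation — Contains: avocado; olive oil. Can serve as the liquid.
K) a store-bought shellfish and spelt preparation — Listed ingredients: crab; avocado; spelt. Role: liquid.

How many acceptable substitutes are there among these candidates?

A: has barley, so not gluten-free; has barley, so not Whole30-style — reject
B: not usable as a liquid; has honey, so not Whole30-style (and 1 more) — out
C: not usable as a liquid; has barley malt, so not gluten-free (and 2 more) — no
D: only prawn and sunflower seed; none excluded — OK
E: nothing on the exclusion list — OK
F: has spelt, so not gluten-free; has spelt, so not Whole30-style — out
G: gelatin and sesame etc. — none of it excluded — OK
H: only bacon and date; none excluded — OK
I: only lard, pumpkin, and water; none excluded — valid
J: all constraints satisfied — keep
K: has spelt, so not gluten-free; has spelt, so not Whole30-style — no

6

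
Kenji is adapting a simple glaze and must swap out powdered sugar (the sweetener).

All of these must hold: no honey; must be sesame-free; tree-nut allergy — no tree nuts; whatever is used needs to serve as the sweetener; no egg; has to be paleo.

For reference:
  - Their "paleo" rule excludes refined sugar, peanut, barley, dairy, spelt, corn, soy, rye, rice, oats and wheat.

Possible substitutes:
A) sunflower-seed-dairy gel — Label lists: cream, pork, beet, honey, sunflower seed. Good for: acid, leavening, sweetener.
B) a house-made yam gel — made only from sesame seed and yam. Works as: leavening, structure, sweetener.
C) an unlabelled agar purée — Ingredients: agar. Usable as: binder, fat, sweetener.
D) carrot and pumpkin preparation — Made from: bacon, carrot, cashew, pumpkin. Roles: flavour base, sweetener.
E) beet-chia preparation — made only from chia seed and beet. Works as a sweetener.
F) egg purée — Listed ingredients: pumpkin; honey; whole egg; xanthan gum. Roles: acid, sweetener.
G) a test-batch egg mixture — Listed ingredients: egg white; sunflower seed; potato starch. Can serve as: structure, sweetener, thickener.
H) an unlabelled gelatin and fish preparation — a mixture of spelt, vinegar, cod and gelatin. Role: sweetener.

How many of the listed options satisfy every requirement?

A: has cream, so not paleo; has honey, so not honey-free — no
B: has sesame seed, so not sesame-free — no
C: nothing on the exclusion list — keep
D: has cashew, so not tree-nut-free — reject
E: only beet and chia seed; none excluded — valid
F: has honey, so not honey-free; has whole egg, so not egg-free — reject
G: has egg white, so not egg-free — reject
H: has spelt, so not paleo — out

2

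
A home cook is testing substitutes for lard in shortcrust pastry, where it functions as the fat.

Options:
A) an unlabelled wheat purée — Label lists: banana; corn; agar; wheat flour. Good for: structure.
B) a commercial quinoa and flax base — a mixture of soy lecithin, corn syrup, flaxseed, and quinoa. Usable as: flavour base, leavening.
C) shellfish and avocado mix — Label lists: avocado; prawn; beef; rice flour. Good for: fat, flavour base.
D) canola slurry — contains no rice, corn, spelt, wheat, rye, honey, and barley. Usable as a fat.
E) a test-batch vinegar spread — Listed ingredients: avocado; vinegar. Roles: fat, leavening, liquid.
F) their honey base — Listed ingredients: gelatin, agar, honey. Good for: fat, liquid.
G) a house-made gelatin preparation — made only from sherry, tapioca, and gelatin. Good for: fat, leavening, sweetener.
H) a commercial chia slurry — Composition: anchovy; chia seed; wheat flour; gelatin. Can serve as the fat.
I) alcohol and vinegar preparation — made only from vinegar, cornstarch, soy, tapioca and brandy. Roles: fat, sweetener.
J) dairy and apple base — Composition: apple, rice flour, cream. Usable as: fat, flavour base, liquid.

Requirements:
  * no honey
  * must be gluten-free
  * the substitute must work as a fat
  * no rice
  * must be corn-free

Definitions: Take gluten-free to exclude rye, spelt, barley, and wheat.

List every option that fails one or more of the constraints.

A: not usable as a fat; has wheat flour, so not gluten-free (and 1 more) — out
B: not usable as a fat; has corn syrup, so not corn-free — no
C: has rice flour, so not rice-free — out
D: no corn, no honey — keep
E: no rice, gluten-free — keep
F: has honey, so not honey-free — reject
G: gluten-free, no honey — valid
H: has wheat flour, so not gluten-free — reject
I: has cornstarch, so not corn-free — reject
J: has rice flour, so not rice-free — reject

A, B, C, F, H, I, J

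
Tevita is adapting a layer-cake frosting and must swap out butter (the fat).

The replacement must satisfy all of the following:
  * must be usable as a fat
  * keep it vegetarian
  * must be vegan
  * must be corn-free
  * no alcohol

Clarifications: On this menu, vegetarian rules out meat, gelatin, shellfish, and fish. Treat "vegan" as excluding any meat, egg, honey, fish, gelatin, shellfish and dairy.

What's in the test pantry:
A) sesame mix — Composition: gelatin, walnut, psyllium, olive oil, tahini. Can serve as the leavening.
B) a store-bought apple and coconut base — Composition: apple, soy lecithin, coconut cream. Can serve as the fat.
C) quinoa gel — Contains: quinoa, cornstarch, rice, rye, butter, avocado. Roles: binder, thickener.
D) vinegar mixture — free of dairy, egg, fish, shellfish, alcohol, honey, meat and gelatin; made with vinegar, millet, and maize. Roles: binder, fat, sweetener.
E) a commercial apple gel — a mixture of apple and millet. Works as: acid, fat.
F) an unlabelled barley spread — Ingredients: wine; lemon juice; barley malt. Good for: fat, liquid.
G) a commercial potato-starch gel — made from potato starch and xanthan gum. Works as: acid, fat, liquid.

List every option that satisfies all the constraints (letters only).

A: not usable as a fat; has gelatin, so not vegetarian (and 1 more) — no
B: works as a fat, no alcohol, vegetarian — valid
C: not usable as a fat; has butter, so not vegan (and 1 more) — out
D: has maize, so not corn-free — no
E: every rule checks out — valid
F: has wine, so not alcohol-free — reject
G: only potato starch and xanthan gum; none excluded — valid

B, E, G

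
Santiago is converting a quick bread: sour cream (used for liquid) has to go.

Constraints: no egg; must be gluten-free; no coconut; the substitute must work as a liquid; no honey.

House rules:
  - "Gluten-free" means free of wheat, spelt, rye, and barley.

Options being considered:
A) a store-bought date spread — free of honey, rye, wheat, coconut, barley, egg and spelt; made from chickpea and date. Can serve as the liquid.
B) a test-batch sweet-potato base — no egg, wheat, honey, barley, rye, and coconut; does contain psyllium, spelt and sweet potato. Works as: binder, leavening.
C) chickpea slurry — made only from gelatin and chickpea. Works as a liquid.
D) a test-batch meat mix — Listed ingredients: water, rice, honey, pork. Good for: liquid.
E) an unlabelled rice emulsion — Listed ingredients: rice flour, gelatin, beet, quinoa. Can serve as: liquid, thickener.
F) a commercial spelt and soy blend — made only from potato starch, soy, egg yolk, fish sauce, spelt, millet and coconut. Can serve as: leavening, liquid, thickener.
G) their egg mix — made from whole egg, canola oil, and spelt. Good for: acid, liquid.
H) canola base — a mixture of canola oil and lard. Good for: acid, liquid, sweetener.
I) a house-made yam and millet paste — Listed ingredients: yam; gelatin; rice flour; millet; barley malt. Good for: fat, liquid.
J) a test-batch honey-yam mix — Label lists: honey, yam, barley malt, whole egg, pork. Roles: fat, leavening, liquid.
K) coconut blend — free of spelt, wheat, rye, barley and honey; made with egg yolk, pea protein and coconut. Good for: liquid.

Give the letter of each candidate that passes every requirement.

A: works as a liquid, no egg, no coconut — valid
B: not usable as a liquid; has spelt, so not gluten-free — no
C: only gelatin and chickpea; none excluded — keep
D: has honey, so not honey-free — reject
E: gelatin and rice flour etc. — none of it excluded — valid
F: has spelt, so not gluten-free; has coconut, so not coconut-free (and 1 more) — no
G: has spelt, so not gluten-free; has whole egg, so not egg-free — reject
H: no honey, gluten-free — keep
I: has barley malt, so not gluten-free — out
J: has barley malt, so not gluten-free; has honey, so not honey-free (and 1 more) — out
K: has coconut, so not coconut-free; has egg yolk, so not egg-free — reject

A, C, E, H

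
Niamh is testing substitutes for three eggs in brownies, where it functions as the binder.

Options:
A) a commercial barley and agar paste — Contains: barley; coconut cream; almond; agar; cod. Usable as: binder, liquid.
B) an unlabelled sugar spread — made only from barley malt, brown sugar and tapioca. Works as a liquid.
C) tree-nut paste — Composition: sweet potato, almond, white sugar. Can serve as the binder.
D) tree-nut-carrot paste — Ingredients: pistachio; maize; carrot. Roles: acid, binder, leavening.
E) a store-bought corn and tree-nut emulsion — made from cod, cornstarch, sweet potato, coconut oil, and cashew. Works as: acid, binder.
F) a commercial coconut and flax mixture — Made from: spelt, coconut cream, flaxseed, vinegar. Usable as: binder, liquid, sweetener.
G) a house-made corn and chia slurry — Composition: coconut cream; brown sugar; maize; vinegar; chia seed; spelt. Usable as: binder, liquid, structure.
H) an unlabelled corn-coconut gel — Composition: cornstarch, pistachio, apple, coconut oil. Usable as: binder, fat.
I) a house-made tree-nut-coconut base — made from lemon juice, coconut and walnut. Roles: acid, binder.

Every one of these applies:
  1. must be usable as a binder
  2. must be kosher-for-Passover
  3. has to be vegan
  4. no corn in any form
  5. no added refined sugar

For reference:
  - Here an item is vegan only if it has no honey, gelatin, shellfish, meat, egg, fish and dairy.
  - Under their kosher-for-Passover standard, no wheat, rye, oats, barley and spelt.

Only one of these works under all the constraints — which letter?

I

A: has cod, so not vegan; has barley, so not kosher-for-Passover — reject
B: not usable as a binder; has barley malt, so not kosher-for-Passover (and 1 more) — out
C: has white sugar, so not no-added-sugar — no
D: has maize, so not corn-free — out
E: has cod, so not vegan; has cornstarch, so not corn-free — reject
F: has spelt, so not kosher-for-Passover — out
G: has spelt, so not kosher-for-Passover; has brown sugar, so not no-added-sugar (and 1 more) — out
H: has cornstarch, so not corn-free — reject
I: no corn, kosher-for-Passover — valid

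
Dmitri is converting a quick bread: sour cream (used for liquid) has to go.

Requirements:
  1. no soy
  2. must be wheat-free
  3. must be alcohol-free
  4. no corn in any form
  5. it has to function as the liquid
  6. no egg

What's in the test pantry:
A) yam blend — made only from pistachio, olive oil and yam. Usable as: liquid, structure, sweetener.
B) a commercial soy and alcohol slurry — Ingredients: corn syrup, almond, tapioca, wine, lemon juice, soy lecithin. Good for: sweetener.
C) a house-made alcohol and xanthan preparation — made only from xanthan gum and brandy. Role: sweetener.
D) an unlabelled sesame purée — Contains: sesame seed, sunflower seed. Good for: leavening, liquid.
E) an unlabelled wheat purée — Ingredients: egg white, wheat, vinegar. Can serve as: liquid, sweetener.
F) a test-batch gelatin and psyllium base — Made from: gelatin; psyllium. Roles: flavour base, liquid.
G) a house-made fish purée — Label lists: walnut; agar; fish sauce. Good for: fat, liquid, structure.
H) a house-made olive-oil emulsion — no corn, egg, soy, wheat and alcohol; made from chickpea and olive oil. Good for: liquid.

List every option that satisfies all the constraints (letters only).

A: only pistachio, olive oil and yam; none excluded — valid
B: not usable as a liquid; has corn syrup, so not corn-free (and 2 more) — no
C: not usable as a liquid; has brandy, so not alcohol-free — out
D: works as a liquid, no soy, no corn — keep
E: has egg white, so not egg-free; has wheat, so not wheat-free — no
F: works as a liquid, no corn, no wheat — OK
G: only fish sauce, walnut and agar; none excluded — keep
H: all constraints satisfied — valid

A, D, F, G, H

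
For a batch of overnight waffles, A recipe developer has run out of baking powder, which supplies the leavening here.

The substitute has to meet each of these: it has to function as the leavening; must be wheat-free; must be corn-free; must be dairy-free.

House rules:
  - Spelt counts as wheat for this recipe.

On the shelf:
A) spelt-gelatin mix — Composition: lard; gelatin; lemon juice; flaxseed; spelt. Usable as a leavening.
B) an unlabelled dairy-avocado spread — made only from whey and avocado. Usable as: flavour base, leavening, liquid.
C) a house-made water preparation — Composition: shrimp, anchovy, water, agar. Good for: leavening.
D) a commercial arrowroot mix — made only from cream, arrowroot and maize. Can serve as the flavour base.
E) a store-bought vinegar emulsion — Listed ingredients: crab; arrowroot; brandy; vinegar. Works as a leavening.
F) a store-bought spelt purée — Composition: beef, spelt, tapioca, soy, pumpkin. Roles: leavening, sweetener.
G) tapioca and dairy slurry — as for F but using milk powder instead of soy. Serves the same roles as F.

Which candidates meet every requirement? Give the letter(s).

A: has spelt, so not wheat-free — out
B: has whey, so not dairy-free — out
C: nothing on the exclusion list — valid
D: not usable as a leavening; has cream, so not dairy-free (and 1 more) — no
E: no corn, wheat-free — OK
F: has spelt, so not wheat-free — reject
G: has spelt, so not wheat-free; has milk powder, so not dairy-free — out

C, E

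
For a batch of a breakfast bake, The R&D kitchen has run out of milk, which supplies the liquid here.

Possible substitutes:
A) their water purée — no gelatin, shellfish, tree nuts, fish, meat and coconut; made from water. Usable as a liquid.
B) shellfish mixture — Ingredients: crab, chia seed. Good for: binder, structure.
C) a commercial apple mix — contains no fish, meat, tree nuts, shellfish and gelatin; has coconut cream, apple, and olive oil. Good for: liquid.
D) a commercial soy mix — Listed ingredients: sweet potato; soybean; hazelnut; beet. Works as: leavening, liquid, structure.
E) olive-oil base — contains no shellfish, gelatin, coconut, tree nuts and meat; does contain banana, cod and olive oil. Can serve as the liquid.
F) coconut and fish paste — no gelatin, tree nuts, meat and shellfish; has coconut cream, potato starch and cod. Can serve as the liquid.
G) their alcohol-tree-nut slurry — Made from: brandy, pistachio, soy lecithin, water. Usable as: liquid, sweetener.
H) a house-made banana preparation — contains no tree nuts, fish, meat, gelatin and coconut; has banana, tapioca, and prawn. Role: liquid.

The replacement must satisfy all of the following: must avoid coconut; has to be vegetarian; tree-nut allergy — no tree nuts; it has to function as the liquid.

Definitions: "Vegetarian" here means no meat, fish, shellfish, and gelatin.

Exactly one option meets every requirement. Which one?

A: nothing on the exclusion list — valid
B: not usable as a liquid; has crab, so not vegetarian — reject
C: has coconut cream, so not coconut-free — out
D: has hazelnut, so not tree-nut-free — out
E: has cod, so not vegetarian — out
F: has cod, so not vegetarian; has coconut cream, so not coconut-free — reject
G: has pistachio, so not tree-nut-free — no
H: has prawn, so not vegetarian — reject

A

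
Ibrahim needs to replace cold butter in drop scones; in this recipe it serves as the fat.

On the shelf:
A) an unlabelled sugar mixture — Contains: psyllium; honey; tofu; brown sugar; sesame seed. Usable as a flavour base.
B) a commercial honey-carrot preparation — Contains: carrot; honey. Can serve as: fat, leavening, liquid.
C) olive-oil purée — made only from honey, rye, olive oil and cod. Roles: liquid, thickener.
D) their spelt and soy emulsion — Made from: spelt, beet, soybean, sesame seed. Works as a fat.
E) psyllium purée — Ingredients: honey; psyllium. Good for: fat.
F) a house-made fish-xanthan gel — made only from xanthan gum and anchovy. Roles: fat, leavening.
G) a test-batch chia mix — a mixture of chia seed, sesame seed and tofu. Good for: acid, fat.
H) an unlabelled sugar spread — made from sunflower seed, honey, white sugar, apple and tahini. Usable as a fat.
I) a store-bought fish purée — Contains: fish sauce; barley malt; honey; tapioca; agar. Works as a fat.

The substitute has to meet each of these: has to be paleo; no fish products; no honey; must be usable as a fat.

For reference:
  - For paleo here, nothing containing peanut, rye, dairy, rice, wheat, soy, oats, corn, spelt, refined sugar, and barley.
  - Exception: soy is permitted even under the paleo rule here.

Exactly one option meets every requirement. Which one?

A: not usable as a fat; has brown sugar, so not paleo (and 1 more) — reject
B: has honey, so not honey-free — reject
C: not usable as a fat; has rye, so not paleo (and 2 more) — out
D: has spelt, so not paleo — reject
E: has honey, so not honey-free — out
F: has anchovy, so not fish-free — out
G: soy is permitted under the paleo carve-out; nothing else excluded — OK
H: has white sugar, so not paleo; has honey, so not honey-free — reject
I: has barley malt, so not paleo; has honey, so not honey-free (and 1 more) — out

G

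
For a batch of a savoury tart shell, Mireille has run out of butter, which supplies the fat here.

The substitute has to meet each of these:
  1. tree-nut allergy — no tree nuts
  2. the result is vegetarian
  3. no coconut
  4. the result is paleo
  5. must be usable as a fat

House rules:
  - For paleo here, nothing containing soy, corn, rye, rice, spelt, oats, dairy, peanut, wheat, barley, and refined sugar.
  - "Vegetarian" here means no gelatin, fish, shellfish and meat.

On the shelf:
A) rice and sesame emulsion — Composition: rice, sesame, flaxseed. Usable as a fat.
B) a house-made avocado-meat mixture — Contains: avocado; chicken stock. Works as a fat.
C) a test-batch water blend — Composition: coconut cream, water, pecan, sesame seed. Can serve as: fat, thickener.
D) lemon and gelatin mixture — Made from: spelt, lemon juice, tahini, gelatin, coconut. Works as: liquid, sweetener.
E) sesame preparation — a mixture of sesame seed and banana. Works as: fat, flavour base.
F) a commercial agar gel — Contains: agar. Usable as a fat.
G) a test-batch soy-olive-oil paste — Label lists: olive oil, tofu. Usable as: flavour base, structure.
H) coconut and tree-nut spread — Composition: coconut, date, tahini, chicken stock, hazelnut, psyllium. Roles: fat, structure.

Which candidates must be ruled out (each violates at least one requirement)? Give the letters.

A: has rice, so not paleo — reject
B: has chicken stock, so not vegetarian — reject
C: has pecan, so not tree-nut-free; has coconut cream, so not coconut-free — out
D: not usable as a fat; has spelt, so not paleo (and 2 more) — no
E: every rule checks out — OK
F: only agar; none excluded — valid
G: not usable as a fat; has tofu, so not paleo — out
H: has chicken stock, so not vegetarian; has hazelnut, so not tree-nut-free (and 1 more) — no

A, B, C, D, G, H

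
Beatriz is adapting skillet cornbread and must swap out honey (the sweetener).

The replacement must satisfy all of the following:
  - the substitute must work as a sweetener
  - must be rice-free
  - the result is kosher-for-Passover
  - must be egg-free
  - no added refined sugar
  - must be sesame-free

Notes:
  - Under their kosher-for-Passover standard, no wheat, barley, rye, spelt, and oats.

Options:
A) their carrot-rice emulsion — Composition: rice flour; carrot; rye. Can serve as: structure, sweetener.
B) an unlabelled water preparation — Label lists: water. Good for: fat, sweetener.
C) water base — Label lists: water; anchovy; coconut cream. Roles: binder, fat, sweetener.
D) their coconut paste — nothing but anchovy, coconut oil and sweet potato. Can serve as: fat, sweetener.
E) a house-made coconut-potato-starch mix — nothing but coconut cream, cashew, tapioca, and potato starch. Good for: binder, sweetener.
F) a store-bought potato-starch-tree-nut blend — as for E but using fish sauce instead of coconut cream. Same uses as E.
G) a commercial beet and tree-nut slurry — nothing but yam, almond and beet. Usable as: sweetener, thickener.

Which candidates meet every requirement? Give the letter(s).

A: has rye, so not kosher-for-Passover; has rice flour, so not rice-free — out
B: only water; none excluded — valid
C: every rule checks out — valid
D: only coconut oil, anchovy and sweet potato; none excluded — OK
E: every rule checks out — OK
F: nothing on the exclusion list — valid
G: all constraints satisfied — keep

B, C, D, E, F, G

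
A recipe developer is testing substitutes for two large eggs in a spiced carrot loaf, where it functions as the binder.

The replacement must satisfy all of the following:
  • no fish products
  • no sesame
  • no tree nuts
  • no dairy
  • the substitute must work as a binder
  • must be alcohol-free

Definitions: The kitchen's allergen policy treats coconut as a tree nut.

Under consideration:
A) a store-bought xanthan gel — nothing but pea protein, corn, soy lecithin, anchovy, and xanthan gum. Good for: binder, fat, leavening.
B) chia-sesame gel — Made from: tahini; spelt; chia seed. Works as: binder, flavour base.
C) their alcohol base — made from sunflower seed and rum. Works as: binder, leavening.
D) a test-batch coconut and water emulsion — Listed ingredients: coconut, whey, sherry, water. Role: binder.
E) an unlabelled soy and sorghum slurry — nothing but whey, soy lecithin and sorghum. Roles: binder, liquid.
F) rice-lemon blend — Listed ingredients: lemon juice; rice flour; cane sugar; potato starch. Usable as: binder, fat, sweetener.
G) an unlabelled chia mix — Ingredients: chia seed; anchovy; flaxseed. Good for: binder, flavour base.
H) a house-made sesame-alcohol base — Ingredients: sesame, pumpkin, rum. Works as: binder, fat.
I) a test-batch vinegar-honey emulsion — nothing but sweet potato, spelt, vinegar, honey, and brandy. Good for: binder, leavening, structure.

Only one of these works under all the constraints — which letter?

F

A: has anchovy, so not fish-free — reject
B: has tahini, so not sesame-free — reject
C: has rum, so not alcohol-free — no
D: has sherry, so not alcohol-free; has coconut, so not tree-nut-free (and 1 more) — reject
E: has whey, so not dairy-free — reject
F: no fish, no dairy — OK
G: has anchovy, so not fish-free — out
H: has sesame, so not sesame-free; has rum, so not alcohol-free — out
I: has brandy, so not alcohol-free — reject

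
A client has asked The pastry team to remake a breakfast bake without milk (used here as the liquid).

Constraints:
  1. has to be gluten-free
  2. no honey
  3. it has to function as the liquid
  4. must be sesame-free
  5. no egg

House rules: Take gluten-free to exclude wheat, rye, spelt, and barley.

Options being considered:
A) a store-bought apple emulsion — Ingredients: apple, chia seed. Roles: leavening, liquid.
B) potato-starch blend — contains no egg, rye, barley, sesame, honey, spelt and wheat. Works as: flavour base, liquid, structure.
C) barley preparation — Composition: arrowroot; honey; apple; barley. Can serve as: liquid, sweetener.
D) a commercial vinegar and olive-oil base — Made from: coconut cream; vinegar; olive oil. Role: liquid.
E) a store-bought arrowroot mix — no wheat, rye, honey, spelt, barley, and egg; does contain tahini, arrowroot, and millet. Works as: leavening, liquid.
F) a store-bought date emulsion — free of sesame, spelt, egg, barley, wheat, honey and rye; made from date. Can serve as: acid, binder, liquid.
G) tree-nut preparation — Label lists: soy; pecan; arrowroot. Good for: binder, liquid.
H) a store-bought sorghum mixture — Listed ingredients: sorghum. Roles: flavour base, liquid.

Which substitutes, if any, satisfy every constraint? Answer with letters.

A: only apple and chia seed; none excluded — keep
B: all constraints satisfied — OK
C: has barley, so not gluten-free; has honey, so not honey-free — reject
D: all constraints satisfied — keep
E: has tahini, so not sesame-free — no
F: works as a liquid, gluten-free, no honey — OK
G: works as a liquid, no sesame, no egg — OK
H: only sorghum; none excluded — OK

A, B, D, F, G, H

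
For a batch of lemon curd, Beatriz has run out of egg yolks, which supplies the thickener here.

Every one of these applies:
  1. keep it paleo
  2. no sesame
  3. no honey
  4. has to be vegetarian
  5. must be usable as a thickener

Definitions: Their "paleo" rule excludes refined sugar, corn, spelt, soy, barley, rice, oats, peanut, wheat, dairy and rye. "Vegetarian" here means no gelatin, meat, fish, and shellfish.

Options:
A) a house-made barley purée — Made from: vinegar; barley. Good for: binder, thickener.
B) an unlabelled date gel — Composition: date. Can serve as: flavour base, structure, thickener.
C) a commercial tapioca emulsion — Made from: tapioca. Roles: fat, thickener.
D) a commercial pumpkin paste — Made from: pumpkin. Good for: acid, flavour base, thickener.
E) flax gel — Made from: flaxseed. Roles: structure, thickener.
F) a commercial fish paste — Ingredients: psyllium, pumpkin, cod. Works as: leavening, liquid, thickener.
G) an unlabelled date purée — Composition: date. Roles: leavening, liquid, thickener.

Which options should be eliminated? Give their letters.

A, F

A: has barley, so not paleo — no
B: no sesame, paleo — valid
C: no honey, vegetarian — valid
D: only pumpkin; none excluded — OK
E: paleo, vegetarian — OK
F: has cod, so not vegetarian — out
G: every rule checks out — OK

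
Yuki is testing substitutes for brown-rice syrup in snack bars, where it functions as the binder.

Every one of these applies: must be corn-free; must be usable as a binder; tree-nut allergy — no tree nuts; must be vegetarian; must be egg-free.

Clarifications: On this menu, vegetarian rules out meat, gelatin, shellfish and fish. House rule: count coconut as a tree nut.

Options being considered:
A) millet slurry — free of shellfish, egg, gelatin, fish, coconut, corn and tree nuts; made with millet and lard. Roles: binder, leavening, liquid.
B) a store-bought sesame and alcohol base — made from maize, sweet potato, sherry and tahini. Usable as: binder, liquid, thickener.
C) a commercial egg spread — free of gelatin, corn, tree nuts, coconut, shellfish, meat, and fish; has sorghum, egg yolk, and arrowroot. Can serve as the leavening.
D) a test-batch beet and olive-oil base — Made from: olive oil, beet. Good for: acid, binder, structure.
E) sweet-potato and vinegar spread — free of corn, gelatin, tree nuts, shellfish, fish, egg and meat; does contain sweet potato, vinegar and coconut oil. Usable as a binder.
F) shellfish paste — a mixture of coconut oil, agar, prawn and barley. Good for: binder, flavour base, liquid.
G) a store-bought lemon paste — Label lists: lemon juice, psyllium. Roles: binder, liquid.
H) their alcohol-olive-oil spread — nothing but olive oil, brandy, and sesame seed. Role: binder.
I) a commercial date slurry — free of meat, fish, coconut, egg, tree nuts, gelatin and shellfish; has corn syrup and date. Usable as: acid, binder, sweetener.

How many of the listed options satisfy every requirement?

3

A: has lard, so not vegetarian — no
B: has maize, so not corn-free — no
C: not usable as a binder; has egg yolk, so not egg-free — reject
D: works as a binder, no corn, tree-nut-free — valid
E: has coconut oil, so not tree-nut-free — reject
F: has prawn, so not vegetarian; has coconut oil, so not tree-nut-free — out
G: only lemon juice and psyllium; none excluded — OK
H: all constraints satisfied — valid
I: has corn syrup, so not corn-free — out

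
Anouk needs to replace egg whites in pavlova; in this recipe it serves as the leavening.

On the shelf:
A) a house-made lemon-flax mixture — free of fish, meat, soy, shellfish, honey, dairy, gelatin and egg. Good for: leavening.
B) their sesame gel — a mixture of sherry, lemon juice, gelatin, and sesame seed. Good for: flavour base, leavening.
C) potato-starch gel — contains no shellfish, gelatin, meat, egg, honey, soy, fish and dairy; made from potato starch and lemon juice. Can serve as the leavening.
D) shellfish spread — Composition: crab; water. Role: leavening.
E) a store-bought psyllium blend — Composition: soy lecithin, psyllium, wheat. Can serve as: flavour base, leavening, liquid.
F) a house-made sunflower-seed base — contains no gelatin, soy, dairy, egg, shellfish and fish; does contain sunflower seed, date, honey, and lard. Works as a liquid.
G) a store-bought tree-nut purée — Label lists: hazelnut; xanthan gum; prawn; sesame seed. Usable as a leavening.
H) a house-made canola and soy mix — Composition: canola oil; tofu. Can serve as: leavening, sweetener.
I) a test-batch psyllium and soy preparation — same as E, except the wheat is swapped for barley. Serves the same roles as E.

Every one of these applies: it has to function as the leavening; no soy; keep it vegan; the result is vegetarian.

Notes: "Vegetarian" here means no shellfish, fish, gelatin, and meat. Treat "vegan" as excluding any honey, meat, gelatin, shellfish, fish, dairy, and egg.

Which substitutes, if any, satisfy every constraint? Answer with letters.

A: all constraints satisfied — OK
B: has gelatin, so not vegetarian; has gelatin, so not vegan — no
C: works as a leavening, vegetarian, no soy — OK
D: has crab, so not vegetarian; has crab, so not vegan — reject
E: has soy lecithin, so not soy-free — no
F: not usable as a leavening; has lard, so not vegetarian (and 1 more) — out
G: has prawn, so not vegetarian; has prawn, so not vegan — no
H: has tofu, so not soy-free — reject
I: has soy lecithin, so not soy-free — reject

A, C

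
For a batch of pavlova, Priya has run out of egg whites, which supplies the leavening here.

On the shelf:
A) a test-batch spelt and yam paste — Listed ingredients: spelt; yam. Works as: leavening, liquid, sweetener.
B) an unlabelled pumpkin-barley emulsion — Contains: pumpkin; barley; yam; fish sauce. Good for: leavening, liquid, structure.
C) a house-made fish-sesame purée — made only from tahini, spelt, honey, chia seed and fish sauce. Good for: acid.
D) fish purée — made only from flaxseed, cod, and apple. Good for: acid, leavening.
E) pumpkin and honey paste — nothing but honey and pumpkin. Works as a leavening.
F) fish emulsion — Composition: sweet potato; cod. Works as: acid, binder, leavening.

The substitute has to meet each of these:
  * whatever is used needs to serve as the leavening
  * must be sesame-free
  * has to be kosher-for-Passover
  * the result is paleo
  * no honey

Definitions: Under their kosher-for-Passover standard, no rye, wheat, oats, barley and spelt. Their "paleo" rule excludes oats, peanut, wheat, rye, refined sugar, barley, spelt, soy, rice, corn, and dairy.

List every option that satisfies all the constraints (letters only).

D, F

A: has spelt, so not kosher-for-Passover; has spelt, so not paleo — reject
B: has barley, so not kosher-for-Passover; has barley, so not paleo — no
C: not usable as a leavening; has spelt, so not kosher-for-Passover (and 3 more) — no
D: only cod, apple and flaxseed; none excluded — OK
E: has honey, so not honey-free — no
F: only cod and sweet potato; none excluded — valid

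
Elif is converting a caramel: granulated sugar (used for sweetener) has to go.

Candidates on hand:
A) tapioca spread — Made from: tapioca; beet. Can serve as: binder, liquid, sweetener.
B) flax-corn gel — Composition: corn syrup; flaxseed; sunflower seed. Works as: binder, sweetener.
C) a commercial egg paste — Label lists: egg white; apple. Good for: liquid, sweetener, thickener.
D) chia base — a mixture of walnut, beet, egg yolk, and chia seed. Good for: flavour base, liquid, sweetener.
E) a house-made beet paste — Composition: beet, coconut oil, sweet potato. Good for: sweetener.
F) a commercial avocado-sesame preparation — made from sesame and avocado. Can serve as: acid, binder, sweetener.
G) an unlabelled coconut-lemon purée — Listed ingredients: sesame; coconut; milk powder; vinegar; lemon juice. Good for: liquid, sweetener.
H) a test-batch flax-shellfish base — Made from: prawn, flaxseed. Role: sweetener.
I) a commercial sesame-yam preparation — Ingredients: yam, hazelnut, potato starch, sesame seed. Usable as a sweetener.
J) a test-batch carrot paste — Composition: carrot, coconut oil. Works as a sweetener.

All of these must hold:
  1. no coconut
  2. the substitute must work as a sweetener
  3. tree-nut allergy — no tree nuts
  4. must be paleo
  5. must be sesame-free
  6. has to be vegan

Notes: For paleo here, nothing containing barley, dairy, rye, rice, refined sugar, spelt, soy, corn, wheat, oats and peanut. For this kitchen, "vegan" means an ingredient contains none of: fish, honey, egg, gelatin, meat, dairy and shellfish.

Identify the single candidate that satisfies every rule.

A: works as a sweetener, paleo, no coconut — valid
B: has corn syrup, so not paleo — reject
C: has egg white, so not vegan — reject
D: has egg yolk, so not vegan; has walnut, so not tree-nut-free — out
E: has coconut oil, so not coconut-free — no
F: has sesame, so not sesame-free — no
G: has milk powder, so not paleo; has milk powder, so not vegan (and 2 more) — out
H: has prawn, so not vegan — reject
I: has hazelnut, so not tree-nut-free; has sesame seed, so not sesame-free — reject
J: has coconut oil, so not coconut-free — no

A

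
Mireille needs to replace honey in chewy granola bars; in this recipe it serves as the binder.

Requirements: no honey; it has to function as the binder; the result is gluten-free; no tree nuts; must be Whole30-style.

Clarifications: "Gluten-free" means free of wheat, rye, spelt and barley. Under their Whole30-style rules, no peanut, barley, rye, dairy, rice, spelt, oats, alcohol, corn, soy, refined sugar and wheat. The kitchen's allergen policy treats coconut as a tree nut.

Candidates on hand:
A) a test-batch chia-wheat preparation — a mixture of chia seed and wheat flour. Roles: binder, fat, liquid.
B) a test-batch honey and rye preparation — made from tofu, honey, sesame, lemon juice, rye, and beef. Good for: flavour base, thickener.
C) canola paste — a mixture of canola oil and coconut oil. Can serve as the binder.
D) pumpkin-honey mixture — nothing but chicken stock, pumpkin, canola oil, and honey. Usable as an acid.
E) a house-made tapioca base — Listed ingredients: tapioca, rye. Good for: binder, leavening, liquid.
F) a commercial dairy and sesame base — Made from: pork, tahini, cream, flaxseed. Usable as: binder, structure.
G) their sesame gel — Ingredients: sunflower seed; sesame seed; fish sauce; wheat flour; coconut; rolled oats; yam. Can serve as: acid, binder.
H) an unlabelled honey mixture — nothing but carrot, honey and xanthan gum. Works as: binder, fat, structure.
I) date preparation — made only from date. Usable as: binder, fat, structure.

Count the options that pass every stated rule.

A: has wheat flour, so not gluten-free; has wheat flour, so not Whole30-style — no
B: not usable as a binder; has rye, so not gluten-free (and 2 more) — out
C: has coconut oil, so not tree-nut-free — no
D: not usable as a binder; has honey, so not honey-free — reject
E: has rye, so not gluten-free; has rye, so not Whole30-style — no
F: has cream, so not Whole30-style — no
G: has wheat flour, so not gluten-free; has rolled oats, so not Whole30-style (and 1 more) — reject
H: has honey, so not honey-free — out
I: only date; none excluded — OK

1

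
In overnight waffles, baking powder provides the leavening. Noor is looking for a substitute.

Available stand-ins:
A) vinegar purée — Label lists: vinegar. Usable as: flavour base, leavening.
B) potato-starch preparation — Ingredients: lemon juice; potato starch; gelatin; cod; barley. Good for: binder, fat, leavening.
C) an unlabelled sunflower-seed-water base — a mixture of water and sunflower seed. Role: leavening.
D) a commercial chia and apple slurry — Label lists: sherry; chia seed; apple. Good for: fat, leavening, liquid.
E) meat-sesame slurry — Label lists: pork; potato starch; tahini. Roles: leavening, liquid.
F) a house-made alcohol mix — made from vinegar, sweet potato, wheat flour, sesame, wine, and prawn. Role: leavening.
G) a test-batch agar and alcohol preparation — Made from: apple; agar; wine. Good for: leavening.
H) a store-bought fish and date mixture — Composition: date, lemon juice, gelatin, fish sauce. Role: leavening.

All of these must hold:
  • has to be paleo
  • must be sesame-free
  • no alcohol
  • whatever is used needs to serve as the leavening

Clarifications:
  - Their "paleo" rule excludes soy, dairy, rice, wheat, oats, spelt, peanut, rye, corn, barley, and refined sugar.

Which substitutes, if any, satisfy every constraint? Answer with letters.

A, C, H

A: every rule checks out — keep
B: has barley, so not paleo — out
C: only sunflower seed and water; none excluded — keep
D: has sherry, so not alcohol-free — reject
E: has tahini, so not sesame-free — no
F: has wheat flour, so not paleo; has wine, so not alcohol-free (and 1 more) — out
G: has wine, so not alcohol-free — no
H: fish sauce and gelatin etc. — none of it excluded — valid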